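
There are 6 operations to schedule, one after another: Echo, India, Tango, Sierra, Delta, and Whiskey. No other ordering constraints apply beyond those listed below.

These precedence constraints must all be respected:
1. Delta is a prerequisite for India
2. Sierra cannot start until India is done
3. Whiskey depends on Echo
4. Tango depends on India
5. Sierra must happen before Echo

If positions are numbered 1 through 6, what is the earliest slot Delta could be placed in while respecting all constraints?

1

No constraint forces any other operation before Delta, so it can be placed first.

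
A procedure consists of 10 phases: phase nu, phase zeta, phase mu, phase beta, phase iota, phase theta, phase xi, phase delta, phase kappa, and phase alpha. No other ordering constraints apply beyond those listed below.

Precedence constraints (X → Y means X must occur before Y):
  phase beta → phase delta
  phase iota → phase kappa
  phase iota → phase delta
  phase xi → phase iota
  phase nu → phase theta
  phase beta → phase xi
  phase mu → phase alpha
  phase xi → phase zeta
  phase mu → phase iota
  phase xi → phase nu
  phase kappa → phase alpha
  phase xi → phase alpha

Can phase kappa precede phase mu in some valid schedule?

No

Following phase mu → phase iota → phase kappa, phase mu must precede phase kappa in every valid ordering.
So no valid ordering can have phase kappa before phase mu.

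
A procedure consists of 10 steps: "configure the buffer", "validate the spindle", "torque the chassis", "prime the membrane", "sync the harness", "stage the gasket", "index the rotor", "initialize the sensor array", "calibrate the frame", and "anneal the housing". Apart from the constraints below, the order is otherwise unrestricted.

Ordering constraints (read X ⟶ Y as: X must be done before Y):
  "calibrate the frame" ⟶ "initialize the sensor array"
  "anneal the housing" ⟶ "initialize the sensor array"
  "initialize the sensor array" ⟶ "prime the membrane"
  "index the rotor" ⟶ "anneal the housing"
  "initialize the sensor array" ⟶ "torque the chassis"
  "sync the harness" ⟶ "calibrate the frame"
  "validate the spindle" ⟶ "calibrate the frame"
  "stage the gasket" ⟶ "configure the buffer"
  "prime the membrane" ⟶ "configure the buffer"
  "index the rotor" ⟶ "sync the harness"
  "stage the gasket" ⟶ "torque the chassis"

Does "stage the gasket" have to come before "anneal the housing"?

No chain of constraints connects "stage the gasket" to "anneal the housing" in either direction.
So "stage the gasket" can come before "anneal the housing" or after — it is not forced.

No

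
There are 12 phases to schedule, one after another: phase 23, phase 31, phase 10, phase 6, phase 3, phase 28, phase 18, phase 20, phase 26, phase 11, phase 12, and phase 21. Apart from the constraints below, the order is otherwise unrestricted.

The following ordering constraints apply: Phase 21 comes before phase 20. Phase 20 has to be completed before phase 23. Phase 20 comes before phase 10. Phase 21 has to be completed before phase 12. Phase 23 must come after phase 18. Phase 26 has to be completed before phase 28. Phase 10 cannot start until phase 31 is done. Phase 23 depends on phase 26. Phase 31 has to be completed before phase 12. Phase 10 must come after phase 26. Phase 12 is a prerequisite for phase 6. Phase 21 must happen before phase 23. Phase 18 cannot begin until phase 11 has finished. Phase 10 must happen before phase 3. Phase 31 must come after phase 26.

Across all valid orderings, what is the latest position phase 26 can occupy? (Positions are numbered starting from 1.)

5

Following every chain forward from phase 26, the phases that must come later are phase 23, phase 31, phase 10, phase 6, phase 3, phase 28, phase 12 — 7 of them.
So at least 7 phases follow phase 26, putting phase 26 no later than position 5. That position is achievable by scheduling everything else first.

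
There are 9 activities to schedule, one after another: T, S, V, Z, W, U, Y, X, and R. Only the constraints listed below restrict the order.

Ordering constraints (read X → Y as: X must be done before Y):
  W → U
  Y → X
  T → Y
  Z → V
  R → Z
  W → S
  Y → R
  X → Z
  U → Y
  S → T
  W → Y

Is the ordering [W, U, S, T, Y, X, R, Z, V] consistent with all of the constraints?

Yes

Every stated constraint is respected: W sits at position 1, ahead of Y at position 5, and each of the other listed pairs likewise has the predecessor earlier in the sequence.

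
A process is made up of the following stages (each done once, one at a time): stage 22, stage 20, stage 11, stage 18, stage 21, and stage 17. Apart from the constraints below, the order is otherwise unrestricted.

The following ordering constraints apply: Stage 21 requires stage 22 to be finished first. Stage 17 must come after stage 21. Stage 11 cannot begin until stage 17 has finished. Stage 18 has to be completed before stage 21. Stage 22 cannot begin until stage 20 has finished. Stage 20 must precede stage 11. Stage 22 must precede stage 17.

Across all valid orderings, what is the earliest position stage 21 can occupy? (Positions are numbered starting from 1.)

4

The stages that are forced before stage 21, directly or transitively, are stage 22, stage 20, stage 18. That's 3 stages.
So at minimum 3 stages come before stage 21, putting stage 21 no earlier than position 4. That position is achievable by scheduling exactly those predecessors first.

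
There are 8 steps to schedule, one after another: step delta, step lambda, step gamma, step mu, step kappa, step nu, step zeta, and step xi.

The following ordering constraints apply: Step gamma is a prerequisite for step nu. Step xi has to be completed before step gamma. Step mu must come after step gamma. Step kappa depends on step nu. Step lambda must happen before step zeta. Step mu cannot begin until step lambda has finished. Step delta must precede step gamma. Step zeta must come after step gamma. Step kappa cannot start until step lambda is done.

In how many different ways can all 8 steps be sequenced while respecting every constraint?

3 steps have no prerequisites (step delta, step lambda, step xi), so any of them could come first.
Systematically extending each partial ordering one step at a time and counting, there are 108 complete orderings.

108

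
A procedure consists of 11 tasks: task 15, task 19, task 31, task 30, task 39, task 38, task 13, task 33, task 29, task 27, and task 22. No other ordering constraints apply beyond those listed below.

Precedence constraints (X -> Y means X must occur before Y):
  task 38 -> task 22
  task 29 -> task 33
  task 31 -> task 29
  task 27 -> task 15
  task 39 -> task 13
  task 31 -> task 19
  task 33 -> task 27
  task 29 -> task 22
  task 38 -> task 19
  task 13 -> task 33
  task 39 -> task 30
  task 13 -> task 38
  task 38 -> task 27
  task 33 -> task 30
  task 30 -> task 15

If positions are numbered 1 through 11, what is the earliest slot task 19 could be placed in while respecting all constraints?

5

The tasks that are forced before task 19, directly or transitively, are task 31, task 39, task 38, task 13. That's 4 tasks.
With 4 mandatory predecessors, the earliest task 19 can sit is position 4+1 = 5, and placing just those 4 first achieves it.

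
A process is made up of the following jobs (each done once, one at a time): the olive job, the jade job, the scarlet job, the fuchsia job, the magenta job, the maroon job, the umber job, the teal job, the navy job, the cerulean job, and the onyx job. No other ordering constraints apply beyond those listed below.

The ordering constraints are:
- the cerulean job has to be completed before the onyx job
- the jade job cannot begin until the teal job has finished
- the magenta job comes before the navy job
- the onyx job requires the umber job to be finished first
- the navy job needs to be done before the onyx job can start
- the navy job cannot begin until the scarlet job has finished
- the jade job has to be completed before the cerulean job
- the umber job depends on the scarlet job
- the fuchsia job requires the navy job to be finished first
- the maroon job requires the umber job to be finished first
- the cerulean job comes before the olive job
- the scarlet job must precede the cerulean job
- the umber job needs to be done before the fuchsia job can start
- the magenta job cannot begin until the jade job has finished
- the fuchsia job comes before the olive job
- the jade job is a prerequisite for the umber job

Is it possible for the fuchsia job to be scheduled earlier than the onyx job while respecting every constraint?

Yes

Nothing in the constraints forces the onyx job before the fuchsia job — there is no chain from the onyx job to the fuchsia job.
So a valid ordering placing the fuchsia job earlier than the onyx job exists.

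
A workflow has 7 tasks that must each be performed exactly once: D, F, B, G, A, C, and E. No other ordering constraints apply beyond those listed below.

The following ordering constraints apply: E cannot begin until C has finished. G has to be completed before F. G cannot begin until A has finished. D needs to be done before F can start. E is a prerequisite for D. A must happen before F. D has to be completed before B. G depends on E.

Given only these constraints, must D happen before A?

No

No chain of constraints connects D to A in either direction.
So D can come before A or after — it is not forced.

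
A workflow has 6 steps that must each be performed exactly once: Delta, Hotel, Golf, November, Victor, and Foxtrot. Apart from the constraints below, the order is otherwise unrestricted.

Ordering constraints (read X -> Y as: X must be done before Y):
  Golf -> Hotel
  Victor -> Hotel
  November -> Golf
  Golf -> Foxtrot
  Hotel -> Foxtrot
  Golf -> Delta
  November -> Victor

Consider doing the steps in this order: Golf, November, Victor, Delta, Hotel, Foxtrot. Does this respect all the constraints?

In the proposed order, Golf appears before November.
Since November is required before Golf, the ordering is invalid.

No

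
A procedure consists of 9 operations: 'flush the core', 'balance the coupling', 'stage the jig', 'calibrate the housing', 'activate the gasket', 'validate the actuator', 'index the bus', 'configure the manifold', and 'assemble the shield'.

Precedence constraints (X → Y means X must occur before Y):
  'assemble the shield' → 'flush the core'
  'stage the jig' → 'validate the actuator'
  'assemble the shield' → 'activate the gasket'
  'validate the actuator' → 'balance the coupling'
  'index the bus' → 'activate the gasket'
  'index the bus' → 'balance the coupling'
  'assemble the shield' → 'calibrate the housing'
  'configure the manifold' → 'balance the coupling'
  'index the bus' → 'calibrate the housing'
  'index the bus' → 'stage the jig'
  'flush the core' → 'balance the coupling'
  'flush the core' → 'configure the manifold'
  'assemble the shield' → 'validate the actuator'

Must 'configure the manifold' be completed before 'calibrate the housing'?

'configure the manifold' and 'calibrate the housing' are not related by any chain of constraints.
So 'configure the manifold' can come before 'calibrate the housing' or after — it is not forced.

No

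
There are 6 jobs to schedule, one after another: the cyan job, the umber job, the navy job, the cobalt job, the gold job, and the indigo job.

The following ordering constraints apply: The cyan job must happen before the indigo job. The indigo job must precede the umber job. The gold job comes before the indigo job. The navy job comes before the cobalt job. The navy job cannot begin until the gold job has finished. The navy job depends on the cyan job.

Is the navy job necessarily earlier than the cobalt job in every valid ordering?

Yes

There is a constraint chain the navy job → the cobalt job.
So the navy job must precede the cobalt job in any valid ordering.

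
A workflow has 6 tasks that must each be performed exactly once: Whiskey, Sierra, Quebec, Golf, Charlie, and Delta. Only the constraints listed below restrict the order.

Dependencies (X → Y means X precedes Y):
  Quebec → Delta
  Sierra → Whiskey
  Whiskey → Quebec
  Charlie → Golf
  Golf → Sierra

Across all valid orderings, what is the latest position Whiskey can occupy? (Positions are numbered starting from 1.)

4

Following every chain forward from Whiskey, the tasks that must come later are Quebec, Delta — 2 of them.
So at least 2 tasks follow Whiskey, putting Whiskey no later than position 4. That position is achievable by scheduling everything else first.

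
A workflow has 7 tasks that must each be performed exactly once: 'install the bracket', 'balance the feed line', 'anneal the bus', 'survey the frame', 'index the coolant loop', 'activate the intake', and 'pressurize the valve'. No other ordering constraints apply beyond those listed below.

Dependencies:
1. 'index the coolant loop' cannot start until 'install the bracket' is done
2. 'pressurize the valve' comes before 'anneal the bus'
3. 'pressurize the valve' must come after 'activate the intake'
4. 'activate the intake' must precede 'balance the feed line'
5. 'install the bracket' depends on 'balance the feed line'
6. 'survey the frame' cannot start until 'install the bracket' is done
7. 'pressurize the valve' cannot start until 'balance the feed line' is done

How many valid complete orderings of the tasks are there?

20

Only 'activate the intake' has no prerequisites, so it must go first.
Systematically extending each partial ordering one task at a time and counting, there are 20 complete orderings.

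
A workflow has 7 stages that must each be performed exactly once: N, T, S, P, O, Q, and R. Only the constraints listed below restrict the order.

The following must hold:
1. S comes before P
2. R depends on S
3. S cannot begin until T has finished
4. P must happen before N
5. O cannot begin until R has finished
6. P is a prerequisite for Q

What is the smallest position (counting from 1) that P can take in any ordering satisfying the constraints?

Working backwards through the constraints from P, its full set of required predecessors is T, S — 2 of them.
So at minimum 2 stages come before P, putting P no earlier than position 3. That position is achievable by scheduling exactly those predecessors first.

3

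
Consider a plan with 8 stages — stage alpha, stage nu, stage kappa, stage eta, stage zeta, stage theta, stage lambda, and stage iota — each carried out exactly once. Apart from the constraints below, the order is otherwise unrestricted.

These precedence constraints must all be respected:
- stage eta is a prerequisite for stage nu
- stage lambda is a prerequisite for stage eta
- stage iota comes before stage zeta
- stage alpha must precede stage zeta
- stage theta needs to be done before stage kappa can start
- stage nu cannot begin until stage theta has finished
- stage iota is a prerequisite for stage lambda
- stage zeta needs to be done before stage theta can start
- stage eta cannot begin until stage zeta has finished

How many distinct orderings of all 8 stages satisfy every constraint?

2 stages have no prerequisites (stage alpha, stage iota), so any of them could come first.
Counting all ways to extend the partial order to a total order gives 33.

33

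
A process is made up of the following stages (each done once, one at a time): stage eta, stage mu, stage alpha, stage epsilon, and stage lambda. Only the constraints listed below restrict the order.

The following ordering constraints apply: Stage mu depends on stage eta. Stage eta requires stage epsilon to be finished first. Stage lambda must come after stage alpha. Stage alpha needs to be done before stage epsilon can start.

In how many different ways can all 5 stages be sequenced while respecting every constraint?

4

Stage alpha is the only stage with nothing required before it, so every ordering starts there.
Systematically extending each partial ordering one stage at a time and counting, there are 4 complete orderings.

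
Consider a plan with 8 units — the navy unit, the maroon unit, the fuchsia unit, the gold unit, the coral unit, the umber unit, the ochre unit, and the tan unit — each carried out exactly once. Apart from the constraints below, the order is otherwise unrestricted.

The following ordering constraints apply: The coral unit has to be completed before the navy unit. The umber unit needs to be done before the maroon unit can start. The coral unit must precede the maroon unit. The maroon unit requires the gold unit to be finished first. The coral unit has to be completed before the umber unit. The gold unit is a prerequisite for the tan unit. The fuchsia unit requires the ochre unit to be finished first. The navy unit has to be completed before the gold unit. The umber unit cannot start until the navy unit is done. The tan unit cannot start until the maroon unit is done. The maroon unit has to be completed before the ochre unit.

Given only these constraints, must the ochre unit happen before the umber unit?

In fact the dependencies run the other way: the umber unit → the maroon unit → the ochre unit.
So the ochre unit never precedes the umber unit.

No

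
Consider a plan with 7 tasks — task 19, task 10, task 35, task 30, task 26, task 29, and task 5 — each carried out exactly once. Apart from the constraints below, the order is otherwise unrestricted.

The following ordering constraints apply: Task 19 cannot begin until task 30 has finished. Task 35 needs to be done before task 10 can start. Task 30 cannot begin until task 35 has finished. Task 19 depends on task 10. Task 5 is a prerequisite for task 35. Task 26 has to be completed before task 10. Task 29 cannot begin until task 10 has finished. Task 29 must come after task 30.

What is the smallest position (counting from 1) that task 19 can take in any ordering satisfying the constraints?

The tasks that are forced before task 19, directly or transitively, are task 10, task 35, task 30, task 26, task 5. That's 5 tasks.
So at minimum 5 tasks come before task 19, putting task 19 no earlier than position 6. That position is achievable by scheduling exactly those predecessors first.

6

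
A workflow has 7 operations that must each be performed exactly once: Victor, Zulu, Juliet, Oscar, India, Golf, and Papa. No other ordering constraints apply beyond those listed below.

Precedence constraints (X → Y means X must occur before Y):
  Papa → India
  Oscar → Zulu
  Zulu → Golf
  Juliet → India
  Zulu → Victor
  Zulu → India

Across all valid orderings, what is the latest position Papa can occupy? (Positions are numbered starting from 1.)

6

The only operation forced after Papa (directly or by a chain) is India.
So at least 1 operation follows Papa, putting Papa no later than position 6. That position is achievable by scheduling everything else first.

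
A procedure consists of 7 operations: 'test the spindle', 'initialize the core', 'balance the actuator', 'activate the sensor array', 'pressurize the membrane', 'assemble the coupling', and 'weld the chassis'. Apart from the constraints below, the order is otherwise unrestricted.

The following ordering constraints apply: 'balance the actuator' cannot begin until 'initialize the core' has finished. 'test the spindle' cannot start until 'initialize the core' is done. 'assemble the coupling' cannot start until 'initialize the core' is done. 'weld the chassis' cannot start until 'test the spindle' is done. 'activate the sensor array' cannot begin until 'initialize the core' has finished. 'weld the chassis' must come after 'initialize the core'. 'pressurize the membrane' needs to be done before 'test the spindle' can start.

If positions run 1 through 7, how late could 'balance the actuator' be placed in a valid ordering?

7

'balance the actuator' has no required successors, so nothing stops it from going last (position 7).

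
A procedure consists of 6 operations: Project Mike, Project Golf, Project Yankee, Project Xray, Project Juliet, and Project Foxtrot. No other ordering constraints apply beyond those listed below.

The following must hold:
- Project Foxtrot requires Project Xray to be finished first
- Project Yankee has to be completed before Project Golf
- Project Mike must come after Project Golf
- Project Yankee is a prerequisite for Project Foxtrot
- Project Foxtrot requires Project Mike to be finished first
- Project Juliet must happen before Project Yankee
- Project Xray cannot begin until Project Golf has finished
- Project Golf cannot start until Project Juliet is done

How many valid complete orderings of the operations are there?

2

Only Project Juliet has no prerequisites, so it must go first.
Enumerating by repeatedly choosing an available operation (one whose prerequisites are all placed) gives 2 distinct complete orderings.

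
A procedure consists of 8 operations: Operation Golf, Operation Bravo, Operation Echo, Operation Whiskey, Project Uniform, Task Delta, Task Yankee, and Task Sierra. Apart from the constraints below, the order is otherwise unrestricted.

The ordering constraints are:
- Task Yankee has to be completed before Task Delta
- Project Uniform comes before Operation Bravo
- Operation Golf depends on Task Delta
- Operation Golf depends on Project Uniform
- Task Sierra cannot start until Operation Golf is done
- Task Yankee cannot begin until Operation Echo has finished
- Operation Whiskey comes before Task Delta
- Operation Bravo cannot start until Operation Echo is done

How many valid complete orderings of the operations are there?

The operations with no prerequisites are Operation Echo, Operation Whiskey, Project Uniform; any of them can be placed first.
Counting all ways to extend the partial order to a total order gives 70.

70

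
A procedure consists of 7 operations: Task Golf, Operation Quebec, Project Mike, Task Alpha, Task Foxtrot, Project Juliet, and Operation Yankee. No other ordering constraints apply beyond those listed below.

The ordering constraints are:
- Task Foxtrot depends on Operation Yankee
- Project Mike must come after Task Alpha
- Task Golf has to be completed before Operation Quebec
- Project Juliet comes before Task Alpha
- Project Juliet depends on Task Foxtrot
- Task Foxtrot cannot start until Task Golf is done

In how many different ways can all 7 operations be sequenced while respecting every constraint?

The operations with no prerequisites are Task Golf, Operation Yankee; any of them can be placed first.
Counting all ways to extend the partial order to a total order gives 11.

11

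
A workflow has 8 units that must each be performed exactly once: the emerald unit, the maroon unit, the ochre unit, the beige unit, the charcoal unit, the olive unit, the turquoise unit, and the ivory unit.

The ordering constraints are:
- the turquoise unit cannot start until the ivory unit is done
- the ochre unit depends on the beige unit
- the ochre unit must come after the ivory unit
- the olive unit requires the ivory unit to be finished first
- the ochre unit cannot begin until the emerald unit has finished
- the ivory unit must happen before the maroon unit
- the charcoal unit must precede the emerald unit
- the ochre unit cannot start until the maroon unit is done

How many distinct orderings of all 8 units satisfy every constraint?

The units with no prerequisites are the beige unit, the charcoal unit, the ivory unit; any of them can be placed first.
Enumerating by repeatedly choosing an available unit (one whose prerequisites are all placed) gives 930 distinct complete orderings.

930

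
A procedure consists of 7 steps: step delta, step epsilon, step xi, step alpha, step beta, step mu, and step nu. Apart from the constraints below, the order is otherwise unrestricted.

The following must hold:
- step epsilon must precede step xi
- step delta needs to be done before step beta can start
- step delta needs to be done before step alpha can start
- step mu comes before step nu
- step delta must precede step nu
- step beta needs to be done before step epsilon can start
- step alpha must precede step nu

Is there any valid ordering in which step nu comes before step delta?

No

There is a dependency chain step delta → step nu, so step nu always comes after step delta.
So no valid ordering can have step nu before step delta.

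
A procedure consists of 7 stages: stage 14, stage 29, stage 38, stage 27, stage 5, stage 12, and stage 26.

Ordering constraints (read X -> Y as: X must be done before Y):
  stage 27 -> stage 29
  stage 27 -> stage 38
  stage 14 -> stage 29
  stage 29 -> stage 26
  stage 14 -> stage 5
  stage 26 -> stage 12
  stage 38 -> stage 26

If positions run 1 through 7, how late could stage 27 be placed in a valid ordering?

The stages that are forced after stage 27, directly or by a chain of constraints, are stage 29, stage 38, stage 12, stage 26. That's 4 stages.
With 4 mandatory successors out of 7 stages total, the latest slot for stage 27 is 7−4 = 3, and it's reachable by doing all non-successors before stage 27.

3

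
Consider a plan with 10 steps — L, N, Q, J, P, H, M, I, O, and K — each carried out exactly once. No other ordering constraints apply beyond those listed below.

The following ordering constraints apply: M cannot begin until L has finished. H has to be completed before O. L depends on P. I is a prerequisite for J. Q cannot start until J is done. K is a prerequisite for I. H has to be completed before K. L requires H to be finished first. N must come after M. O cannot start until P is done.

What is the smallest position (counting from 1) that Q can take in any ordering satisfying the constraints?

5

Working backwards through the constraints from Q, its full set of required predecessors is J, H, I, K — 4 of them.
With 4 mandatory predecessors, the earliest Q can sit is position 4+1 = 5, and placing just those 4 first achieves it.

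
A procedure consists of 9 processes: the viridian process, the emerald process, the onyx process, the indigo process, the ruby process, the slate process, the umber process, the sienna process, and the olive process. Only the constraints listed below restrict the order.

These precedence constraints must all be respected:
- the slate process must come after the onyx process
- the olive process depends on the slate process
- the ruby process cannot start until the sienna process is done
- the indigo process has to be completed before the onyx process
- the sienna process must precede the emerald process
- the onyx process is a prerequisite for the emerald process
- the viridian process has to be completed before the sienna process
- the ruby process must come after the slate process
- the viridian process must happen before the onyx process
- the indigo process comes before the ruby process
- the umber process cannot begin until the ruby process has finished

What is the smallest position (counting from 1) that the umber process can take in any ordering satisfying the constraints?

7

The processes that are forced before the umber process, directly or transitively, are the viridian process, the onyx process, the indigo process, the ruby process, the slate process, the sienna process. That's 6 processes.
So at minimum 6 processes come before the umber process, putting the umber process no earlier than position 7. That position is achievable by scheduling exactly those predecessors first.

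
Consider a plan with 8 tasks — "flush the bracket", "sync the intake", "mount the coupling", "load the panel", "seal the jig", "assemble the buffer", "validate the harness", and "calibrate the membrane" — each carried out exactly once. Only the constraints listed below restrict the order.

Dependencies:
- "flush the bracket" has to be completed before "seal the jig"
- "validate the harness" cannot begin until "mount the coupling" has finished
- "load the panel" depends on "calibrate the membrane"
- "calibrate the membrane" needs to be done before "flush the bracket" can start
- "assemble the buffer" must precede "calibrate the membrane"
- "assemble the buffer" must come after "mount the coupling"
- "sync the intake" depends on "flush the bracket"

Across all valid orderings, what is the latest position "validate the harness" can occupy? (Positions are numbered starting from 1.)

8

"validate the harness" has no required successors, so nothing stops it from going last (position 8).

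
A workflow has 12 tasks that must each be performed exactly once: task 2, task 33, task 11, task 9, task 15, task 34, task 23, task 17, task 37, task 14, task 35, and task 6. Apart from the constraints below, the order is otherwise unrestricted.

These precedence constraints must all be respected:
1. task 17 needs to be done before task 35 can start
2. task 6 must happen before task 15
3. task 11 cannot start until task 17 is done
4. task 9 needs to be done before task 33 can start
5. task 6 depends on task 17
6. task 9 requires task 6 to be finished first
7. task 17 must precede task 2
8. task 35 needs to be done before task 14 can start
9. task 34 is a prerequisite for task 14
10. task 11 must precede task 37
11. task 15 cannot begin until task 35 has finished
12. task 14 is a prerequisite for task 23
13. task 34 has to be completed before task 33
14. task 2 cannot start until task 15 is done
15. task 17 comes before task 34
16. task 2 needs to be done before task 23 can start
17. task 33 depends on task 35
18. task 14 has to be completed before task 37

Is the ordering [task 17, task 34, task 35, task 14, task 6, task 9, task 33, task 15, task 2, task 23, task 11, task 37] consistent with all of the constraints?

Yes

Checking each listed constraint against this order: for instance, task 17 is in position 1 and task 11 in position 11, so that constraint holds — and the remaining constraints check out the same way.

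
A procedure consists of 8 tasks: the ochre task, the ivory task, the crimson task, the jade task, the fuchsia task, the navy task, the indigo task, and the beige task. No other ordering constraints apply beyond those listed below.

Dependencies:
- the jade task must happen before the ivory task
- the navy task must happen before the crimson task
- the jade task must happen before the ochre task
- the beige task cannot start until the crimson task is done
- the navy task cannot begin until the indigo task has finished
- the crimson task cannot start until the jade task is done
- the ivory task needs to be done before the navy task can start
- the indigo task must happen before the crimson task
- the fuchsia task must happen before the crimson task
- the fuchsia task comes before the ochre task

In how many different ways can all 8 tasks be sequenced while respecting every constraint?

70

3 tasks have no prerequisites (the jade task, the fuchsia task, the indigo task), so any of them could come first.
Systematically extending each partial ordering one task at a time and counting, there are 70 complete orderings.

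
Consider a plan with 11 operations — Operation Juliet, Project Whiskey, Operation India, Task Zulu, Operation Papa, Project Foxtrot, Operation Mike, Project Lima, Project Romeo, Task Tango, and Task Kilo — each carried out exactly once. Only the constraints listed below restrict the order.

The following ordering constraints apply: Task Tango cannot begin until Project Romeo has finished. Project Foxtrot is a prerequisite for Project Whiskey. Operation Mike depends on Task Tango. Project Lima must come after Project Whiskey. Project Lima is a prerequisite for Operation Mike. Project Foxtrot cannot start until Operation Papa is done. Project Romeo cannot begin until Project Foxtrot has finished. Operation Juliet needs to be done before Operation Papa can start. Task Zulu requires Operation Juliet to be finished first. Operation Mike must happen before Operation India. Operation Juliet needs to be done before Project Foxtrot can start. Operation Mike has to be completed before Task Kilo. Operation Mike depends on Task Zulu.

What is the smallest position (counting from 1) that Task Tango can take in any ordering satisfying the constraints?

Working backwards through the constraints from Task Tango, its full set of required predecessors is Operation Juliet, Operation Papa, Project Foxtrot, Project Romeo — 4 of them.
With 4 mandatory predecessors, the earliest Task Tango can sit is position 4+1 = 5, and placing just those 4 first achieves it.

5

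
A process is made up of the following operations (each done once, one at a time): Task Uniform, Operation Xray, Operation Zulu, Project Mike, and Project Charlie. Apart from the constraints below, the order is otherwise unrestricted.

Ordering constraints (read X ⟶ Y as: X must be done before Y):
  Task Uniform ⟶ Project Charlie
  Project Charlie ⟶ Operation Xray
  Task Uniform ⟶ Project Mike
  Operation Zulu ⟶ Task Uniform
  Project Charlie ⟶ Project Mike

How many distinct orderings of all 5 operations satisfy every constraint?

Operation Zulu is the only operation with nothing required before it, so every ordering starts there.
Counting all ways to extend the partial order to a total order gives 2.

2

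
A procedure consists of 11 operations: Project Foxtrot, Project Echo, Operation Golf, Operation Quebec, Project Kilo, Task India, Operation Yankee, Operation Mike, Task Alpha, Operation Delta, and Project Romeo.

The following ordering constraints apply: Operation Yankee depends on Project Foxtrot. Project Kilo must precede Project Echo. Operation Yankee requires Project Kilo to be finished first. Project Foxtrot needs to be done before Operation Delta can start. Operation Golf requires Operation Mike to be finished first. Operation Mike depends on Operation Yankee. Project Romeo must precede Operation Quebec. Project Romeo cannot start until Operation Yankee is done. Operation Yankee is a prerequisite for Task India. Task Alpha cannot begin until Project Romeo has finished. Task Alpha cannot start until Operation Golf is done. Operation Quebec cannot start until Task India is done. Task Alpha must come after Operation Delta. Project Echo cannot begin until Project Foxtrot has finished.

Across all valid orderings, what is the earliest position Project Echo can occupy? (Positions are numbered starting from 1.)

3

Every operation that must precede Project Echo has to come before it. Tracing all chains that end at Project Echo, those operations are: Project Foxtrot, Project Kilo — 2 in total.
So at minimum 2 operations come before Project Echo, putting Project Echo no earlier than position 3. That position is achievable by scheduling exactly those predecessors first.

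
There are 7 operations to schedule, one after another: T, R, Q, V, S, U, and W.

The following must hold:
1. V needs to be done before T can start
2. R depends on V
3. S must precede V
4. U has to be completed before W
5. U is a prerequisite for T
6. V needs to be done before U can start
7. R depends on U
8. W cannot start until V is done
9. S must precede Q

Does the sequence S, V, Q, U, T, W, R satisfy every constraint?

Yes

Every stated constraint is respected: V sits at position 2, ahead of R at position 7, and each of the other listed pairs likewise has the predecessor earlier in the sequence.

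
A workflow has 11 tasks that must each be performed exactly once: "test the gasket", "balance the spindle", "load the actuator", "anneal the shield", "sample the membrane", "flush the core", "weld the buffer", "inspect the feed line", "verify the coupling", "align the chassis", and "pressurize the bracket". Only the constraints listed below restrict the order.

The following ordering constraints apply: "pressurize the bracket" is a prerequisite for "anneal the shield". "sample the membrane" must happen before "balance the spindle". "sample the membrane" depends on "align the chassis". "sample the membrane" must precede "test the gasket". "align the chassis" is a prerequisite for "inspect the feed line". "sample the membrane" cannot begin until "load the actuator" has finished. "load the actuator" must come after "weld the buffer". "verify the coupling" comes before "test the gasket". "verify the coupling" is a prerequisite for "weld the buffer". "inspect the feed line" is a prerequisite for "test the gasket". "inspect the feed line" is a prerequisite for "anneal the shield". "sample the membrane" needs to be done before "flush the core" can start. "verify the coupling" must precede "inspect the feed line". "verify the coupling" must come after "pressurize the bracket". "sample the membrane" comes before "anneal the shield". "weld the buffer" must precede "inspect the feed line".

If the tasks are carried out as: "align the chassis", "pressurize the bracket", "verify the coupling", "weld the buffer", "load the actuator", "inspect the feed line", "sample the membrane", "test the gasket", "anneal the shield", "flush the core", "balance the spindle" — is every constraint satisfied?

Every stated constraint is respected: "pressurize the bracket" sits at position 2, ahead of "anneal the shield" at position 9, and each of the other listed pairs likewise has the predecessor earlier in the sequence.

Yes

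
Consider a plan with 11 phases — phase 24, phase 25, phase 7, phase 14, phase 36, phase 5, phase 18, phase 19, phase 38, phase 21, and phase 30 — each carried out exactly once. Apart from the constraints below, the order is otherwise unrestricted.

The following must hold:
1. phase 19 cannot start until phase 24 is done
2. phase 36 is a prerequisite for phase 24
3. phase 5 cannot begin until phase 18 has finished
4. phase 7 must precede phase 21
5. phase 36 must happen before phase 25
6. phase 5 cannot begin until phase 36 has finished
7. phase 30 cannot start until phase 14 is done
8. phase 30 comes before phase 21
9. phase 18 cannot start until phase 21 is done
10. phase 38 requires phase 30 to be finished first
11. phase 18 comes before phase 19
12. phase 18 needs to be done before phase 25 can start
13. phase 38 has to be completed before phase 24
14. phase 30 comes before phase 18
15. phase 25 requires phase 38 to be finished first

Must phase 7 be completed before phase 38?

No

Nothing in the constraints links phase 7 and phase 38; they are unordered relative to each other.
A valid ordering placing phase 38 before phase 7 exists, so the answer is no.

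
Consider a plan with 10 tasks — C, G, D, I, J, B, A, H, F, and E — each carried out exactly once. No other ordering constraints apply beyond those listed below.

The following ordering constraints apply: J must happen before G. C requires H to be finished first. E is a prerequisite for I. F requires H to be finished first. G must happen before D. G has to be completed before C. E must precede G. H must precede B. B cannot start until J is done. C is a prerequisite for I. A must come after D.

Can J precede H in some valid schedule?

Yes

Nothing in the constraints forces H before J — there is no chain from H to J.
So a valid ordering placing J earlier than H exists.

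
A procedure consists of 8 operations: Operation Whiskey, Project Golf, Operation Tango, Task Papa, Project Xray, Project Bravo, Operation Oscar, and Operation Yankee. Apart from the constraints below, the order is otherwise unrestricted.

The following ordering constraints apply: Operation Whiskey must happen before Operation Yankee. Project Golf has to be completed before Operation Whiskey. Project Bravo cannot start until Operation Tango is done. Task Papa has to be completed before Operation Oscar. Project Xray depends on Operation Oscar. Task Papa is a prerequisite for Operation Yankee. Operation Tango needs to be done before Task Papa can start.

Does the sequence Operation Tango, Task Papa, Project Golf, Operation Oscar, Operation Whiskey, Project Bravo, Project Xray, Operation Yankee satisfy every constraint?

Going through the constraints one by one, each required predecessor appears earlier in the sequence than its dependent — e.g. Task Papa (position 2) is before Operation Yankee (position 8), as required.

Yes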